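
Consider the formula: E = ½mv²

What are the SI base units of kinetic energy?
Units of each symbol in E = ½mv²:
  m (mass): kg
  v (speed): m/s  → to the power 2, contributes m²/s²
  The factor ½ is dimensionless.

Multiplying the contributions: [kg] · [m²/s²]
Adding exponents of each base unit: kg: 1, m: 2, s: -2
SI base units of kinetic energy: kg·m²/s²

Answer: kg·m²/s²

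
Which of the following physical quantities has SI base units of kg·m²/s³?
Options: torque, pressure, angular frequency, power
Checking the SI base units of each option:
  torque (τ = Fr): kg·m²/s²  ✗
  pressure (P = F/A): kg/(m·s²)  ✗
  angular frequency (ω = 2πf): 1/s  ✗
  power (P = W/t): kg·m²/s³  ✓ matches

Only power has units kg·m²/s³.

Answer: power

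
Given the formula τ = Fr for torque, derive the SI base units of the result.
Units of each symbol in τ = Fr:
  F (force): kg·m/s²
  r (lever arm): m

Multiplying the contributions: [kg·m/s²] · [m]
Adding exponents of each base unit: kg: 1, m: 2, s: -2
SI base units of torque: kg·m²/s²

Answer: kg·m²/s²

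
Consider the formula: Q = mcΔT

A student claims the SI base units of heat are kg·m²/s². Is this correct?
Units of each symbol in Q = mcΔT:
  m (mass): kg
  c (specific heat capacity, in J/(kg·K)): m²/(s²·K)
  ΔT (temperature change): K

Multiplying the contributions: [kg] · [m²/(s²·K)] · [K]
Adding exponents of each base unit: kg: 1, m: 2, s: -2
SI base units of heat: kg·m²/s²

The claimed units kg·m²/s² match the derived units, so the claim is correct.

Answer: Yes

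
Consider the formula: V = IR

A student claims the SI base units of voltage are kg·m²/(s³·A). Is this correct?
Units of each symbol in V = IR:
  I (current): A
  R (resistance, in ohms): kg·m²/(s³·A²)

Multiplying the contributions: [A] · [kg·m²/(s³·A²)]
Adding exponents of each base unit: kg: 1, m: 2, s: -3, A: -1
SI base units of voltage: kg·m²/(s³·A)

The claimed units kg·m²/(s³·A) match the derived units, so the claim is correct.

Answer: Yes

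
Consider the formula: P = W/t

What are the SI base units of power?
Units of each symbol in P = W/t:
  W (work): kg·m²/s²
  t (time): s  → in the denominator, contributes 1/s

Multiplying the contributions: [kg·m²/s²] · [1/s]
Adding exponents of each base unit: kg: 1, m: 2, s: -3
SI base units of power: kg·m²/s³

Answer: kg·m²/s³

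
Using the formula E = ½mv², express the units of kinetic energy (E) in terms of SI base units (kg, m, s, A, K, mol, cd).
Units of each symbol in E = ½mv²:
  m (mass): kg
  v (speed): m/s  → to the power 2, contributes m²/s²
  The factor ½ is dimensionless.

Multiplying the contributions: [kg] · [m²/s²]
Adding exponents of each base unit: kg: 1, m: 2, s: -2
SI base units of kinetic energy: kg·m²/s²

Answer: kg·m²/s²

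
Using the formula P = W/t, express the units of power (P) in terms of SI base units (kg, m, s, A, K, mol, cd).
Units of each symbol in P = W/t:
  W (work): kg·m²/s²
  t (time): s  → in the denominator, contributes 1/s

Multiplying the contributions: [kg·m²/s²] · [1/s]
Adding exponents of each base unit: kg: 1, m: 2, s: -3
SI base units of power: kg·m²/s³

Answer: kg·m²/s³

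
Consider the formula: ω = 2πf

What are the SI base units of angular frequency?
Units of each symbol in ω = 2πf:
  f (frequency): 1/s
  The factor 2π is dimensionless.

Multiplying the contributions: [1/s]
Adding exponents of each base unit: s: -1
SI base units of angular frequency: 1/s

Answer: 1/s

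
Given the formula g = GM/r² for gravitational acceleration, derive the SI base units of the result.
Units of each symbol in g = GM/r²:
  G (gravitational constant): m³/(kg·s²)
  M (mass): kg
  r (distance): m  → to the power 2 in the denominator, contributes 1/m²

Multiplying the contributions: [m³/(kg·s²)] · [kg] · [1/m²]
Adding exponents of each base unit: m: 1, s: -2
SI base units of gravitational acceleration: m/s²

Answer: m/s²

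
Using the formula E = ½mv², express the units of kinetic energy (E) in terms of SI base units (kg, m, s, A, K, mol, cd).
Units of each symbol in E = ½mv²:
  m (mass): kg
  v (speed): m/s  → to the power 2, contributes m²/s²
  The factor ½ is dimensionless.

Multiplying the contributions: [kg] · [m²/s²]
Adding exponents of each base unit: kg: 1, m: 2, s: -2
SI base units of kinetic energy: kg·m²/s²

Answer: kg·m²/s²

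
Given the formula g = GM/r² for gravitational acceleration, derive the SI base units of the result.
Units of each symbol in g = GM/r²:
  G (gravitational constant): m³/(kg·s²)
  M (mass): kg
  r (distance): m  → to the power 2 in the denominator, contributes 1/m²

Multiplying the contributions: [m³/(kg·s²)] · [kg] · [1/m²]
Adding exponents of each base unit: m: 1, s: -2
SI base units of gravitational acceleration: m/s²

Answer: m/s²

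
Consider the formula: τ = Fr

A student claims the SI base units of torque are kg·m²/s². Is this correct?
Units of each symbol in τ = Fr:
  F (force): kg·m/s²
  r (lever arm): m

Multiplying the contributions: [kg·m/s²] · [m]
Adding exponents of each base unit: kg: 1, m: 2, s: -2
SI base units of torque: kg·m²/s²

The claimed units kg·m²/s² match the derived units, so the claim is correct.

Answer: Yes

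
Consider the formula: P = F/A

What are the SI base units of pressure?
Units of each symbol in P = F/A:
  F (force): kg·m/s²
  A (area): m²  → in the denominator, contributes 1/m²

Multiplying the contributions: [kg·m/s²] · [1/m²]
Adding exponents of each base unit: kg: 1, m: -1, s: -2
SI base units of pressure: kg/(m·s²)

Answer: kg/(m·s²)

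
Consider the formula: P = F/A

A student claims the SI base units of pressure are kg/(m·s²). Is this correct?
Units of each symbol in P = F/A:
  F (force): kg·m/s²
  A (area): m²  → in the denominator, contributes 1/m²

Multiplying the contributions: [kg·m/s²] · [1/m²]
Adding exponents of each base unit: kg: 1, m: -1, s: -2
SI base units of pressure: kg/(m·s²)

The claimed units kg/(m·s²) match the derived units, so the claim is correct.

Answer: Yes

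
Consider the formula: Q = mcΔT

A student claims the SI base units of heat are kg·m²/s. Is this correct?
Units of each symbol in Q = mcΔT:
  m (mass): kg
  c (specific heat capacity, in J/(kg·K)): m²/(s²·K)
  ΔT (temperature change): K

Multiplying the contributions: [kg] · [m²/(s²·K)] · [K]
Adding exponents of each base unit: kg: 1, m: 2, s: -2
SI base units of heat: kg·m²/s²

The claimed units kg·m²/s (exponents kg: 1, m: 2, s: -1) do not match the derived units kg·m²/s² (exponents kg: 1, m: 2, s: -2), so the claim is incorrect.

Answer: No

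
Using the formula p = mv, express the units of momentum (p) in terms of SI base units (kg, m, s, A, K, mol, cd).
Units of each symbol in p = mv:
  m (mass): kg
  v (velocity): m/s

Multiplying the contributions: [kg] · [m/s]
Adding exponents of each base unit: kg: 1, m: 1, s: -1
SI base units of momentum: kg·m/s

Answer: kg·m/s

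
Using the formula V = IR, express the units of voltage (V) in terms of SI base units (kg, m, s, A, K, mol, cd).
Units of each symbol in V = IR:
  I (current): A
  R (resistance, in ohms): kg·m²/(s³·A²)

Multiplying the contributions: [A] · [kg·m²/(s³·A²)]
Adding exponents of each base unit: kg: 1, m: 2, s: -3, A: -1
SI base units of voltage: kg·m²/(s³·A)

Answer: kg·m²/(s³·A)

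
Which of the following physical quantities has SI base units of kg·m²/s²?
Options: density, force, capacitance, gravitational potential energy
Checking the SI base units of each option:
  density (ρ = m/V): kg/m³  ✗
  force (F = ma): kg·m/s²  ✗
  capacitance (C = Q/V): s⁴·A²/(kg·m²)  ✗
  gravitational potential energy (U = -GMm/r): kg·m²/s²  ✓ matches

Only gravitational potential energy has units kg·m²/s².

Answer: gravitational potential energy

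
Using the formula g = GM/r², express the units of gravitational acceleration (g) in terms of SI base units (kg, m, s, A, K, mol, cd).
Units of each symbol in g = GM/r²:
  G (gravitational constant): m³/(kg·s²)
  M (mass): kg
  r (distance): m  → to the power 2 in the denominator, contributes 1/m²

Multiplying the contributions: [m³/(kg·s²)] · [kg] · [1/m²]
Adding exponents of each base unit: m: 1, s: -2
SI base units of gravitational acceleration: m/s²

Answer: m/s²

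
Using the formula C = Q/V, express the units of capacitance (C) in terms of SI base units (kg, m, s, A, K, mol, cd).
Units of each symbol in C = Q/V:
  Q (charge, in coulombs): s·A
  V (voltage, in volts): kg·m²/(s³·A)  → in the denominator, contributes s³·A/(kg·m²)

Multiplying the contributions: [s·A] · [s³·A/(kg·m²)]
Adding exponents of each base unit: kg: -1, m: -2, s: 4, A: 2
SI base units of capacitance: s⁴·A²/(kg·m²)

Answer: s⁴·A²/(kg·m²)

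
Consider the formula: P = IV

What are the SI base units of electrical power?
Units of each symbol in P = IV:
  I (current): A
  V (voltage, in volts): kg·m²/(s³·A)

Multiplying the contributions: [A] · [kg·m²/(s³·A)]
Adding exponents of each base unit: kg: 1, m: 2, s: -3
SI base units of electrical power: kg·m²/s³

Answer: kg·m²/s³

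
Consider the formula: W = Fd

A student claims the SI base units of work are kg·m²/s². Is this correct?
Units of each symbol in W = Fd:
  F (force): kg·m/s²
  d (displacement): m

Multiplying the contributions: [kg·m/s²] · [m]
Adding exponents of each base unit: kg: 1, m: 2, s: -2
SI base units of work: kg·m²/s²

The claimed units kg·m²/s² match the derived units, so the claim is correct.

Answer: Yes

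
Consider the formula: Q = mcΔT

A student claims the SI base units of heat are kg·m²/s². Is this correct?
Units of each symbol in Q = mcΔT:
  m (mass): kg
  c (specific heat capacity, in J/(kg·K)): m²/(s²·K)
  ΔT (temperature change): K

Multiplying the contributions: [kg] · [m²/(s²·K)] · [K]
Adding exponents of each base unit: kg: 1, m: 2, s: -2
SI base units of heat: kg·m²/s²

The claimed units kg·m²/s² match the derived units, so the claim is correct.

Answer: Yes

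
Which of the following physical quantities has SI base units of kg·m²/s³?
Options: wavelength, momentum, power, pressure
Checking the SI base units of each option:
  wavelength (λ = v/f): m  ✗
  momentum (p = mv): kg·m/s  ✗
  power (P = W/t): kg·m²/s³  ✓ matches
  pressure (P = F/A): kg/(m·s²)  ✗

Only power has units kg·m²/s³.

Answer: power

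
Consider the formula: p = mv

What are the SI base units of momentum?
Units of each symbol in p = mv:
  m (mass): kg
  v (velocity): m/s

Multiplying the contributions: [kg] · [m/s]
Adding exponents of each base unit: kg: 1, m: 1, s: -1
SI base units of momentum: kg·m/s

Answer: kg·m/s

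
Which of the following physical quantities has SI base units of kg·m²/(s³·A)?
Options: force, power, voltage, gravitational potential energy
Checking the SI base units of each option:
  force (F = ma): kg·m/s²  ✗
  power (P = W/t): kg·m²/s³  ✗
  voltage (V = IR): kg·m²/(s³·A)  ✓ matches
  gravitational potential energy (U = -GMm/r): kg·m²/s²  ✗

Only voltage has units kg·m²/(s³·A).

Answer: voltage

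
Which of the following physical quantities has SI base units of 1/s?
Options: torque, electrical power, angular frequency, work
Checking the SI base units of each option:
  torque (τ = Fr): kg·m²/s²  ✗
  electrical power (P = IV): kg·m²/s³  ✗
  angular frequency (ω = 2πf): 1/s  ✓ matches
  work (W = Fd): kg·m²/s²  ✗

Only angular frequency has units 1/s.

Answer: angular frequency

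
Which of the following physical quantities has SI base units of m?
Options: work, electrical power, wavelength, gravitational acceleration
Checking the SI base units of each option:
  work (W = Fd): kg·m²/s²  ✗
  electrical power (P = IV): kg·m²/s³  ✗
  wavelength (λ = v/f): m  ✓ matches
  gravitational acceleration (g = GM/r²): m/s²  ✗

Only wavelength has units m.

Answer: wavelength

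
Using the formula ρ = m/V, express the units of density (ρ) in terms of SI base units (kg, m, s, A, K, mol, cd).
Units of each symbol in ρ = m/V:
  m (mass): kg
  V (volume): m³  → in the denominator, contributes 1/m³

Multiplying the contributions: [kg] · [1/m³]
Adding exponents of each base unit: kg: 1, m: -3
SI base units of density: kg/m³

Answer: kg/m³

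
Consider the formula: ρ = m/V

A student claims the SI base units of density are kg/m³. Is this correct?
Units of each symbol in ρ = m/V:
  m (mass): kg
  V (volume): m³  → in the denominator, contributes 1/m³

Multiplying the contributions: [kg] · [1/m³]
Adding exponents of each base unit: kg: 1, m: -3
SI base units of density: kg/m³

The claimed units kg/m³ match the derived units, so the claim is correct.

Answer: Yes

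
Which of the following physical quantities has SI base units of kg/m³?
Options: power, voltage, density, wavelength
Checking the SI base units of each option:
  power (P = W/t): kg·m²/s³  ✗
  voltage (V = IR): kg·m²/(s³·A)  ✗
  density (ρ = m/V): kg/m³  ✓ matches
  wavelength (λ = v/f): m  ✗

Only density has units kg/m³.

Answer: density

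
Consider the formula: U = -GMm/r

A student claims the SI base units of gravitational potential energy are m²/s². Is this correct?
Units of each symbol in U = -GMm/r:
  G (gravitational constant): m³/(kg·s²)
  M (mass): kg
  m (mass): kg
  r (distance): m  → in the denominator, contributes 1/m
  The minus sign does not affect the units.

Multiplying the contributions: [m³/(kg·s²)] · [kg] · [kg] · [1/m]
Adding exponents of each base unit: kg: 1, m: 2, s: -2
SI base units of gravitational potential energy: kg·m²/s²

The claimed units m²/s² (exponents m: 2, s: -2) do not match the derived units kg·m²/s² (exponents kg: 1, m: 2, s: -2), so the claim is incorrect.

Answer: No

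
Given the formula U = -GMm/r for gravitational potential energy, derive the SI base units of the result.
Units of each symbol in U = -GMm/r:
  G (gravitational constant): m³/(kg·s²)
  M (mass): kg
  m (mass): kg
  r (distance): m  → in the denominator, contributes 1/m
  The minus sign does not affect the units.

Multiplying the contributions: [m³/(kg·s²)] · [kg] · [kg] · [1/m]
Adding exponents of each base unit: kg: 1, m: 2, s: -2
SI base units of gravitational potential energy: kg·m²/s²

Answer: kg·m²/s²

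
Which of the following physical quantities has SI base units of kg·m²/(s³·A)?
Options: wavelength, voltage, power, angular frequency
Checking the SI base units of each option:
  wavelength (λ = v/f): m  ✗
  voltage (V = IR): kg·m²/(s³·A)  ✓ matches
  power (P = W/t): kg·m²/s³  ✗
  angular frequency (ω = 2πf): 1/s  ✗

Only voltage has units kg·m²/(s³·A).

Answer: voltage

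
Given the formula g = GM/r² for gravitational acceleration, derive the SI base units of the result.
Units of each symbol in g = GM/r²:
  G (gravitational constant): m³/(kg·s²)
  M (mass): kg
  r (distance): m  → to the power 2 in the denominator, contributes 1/m²

Multiplying the contributions: [m³/(kg·s²)] · [kg] · [1/m²]
Adding exponents of each base unit: m: 1, s: -2
SI base units of gravitational acceleration: m/s²

Answer: m/s²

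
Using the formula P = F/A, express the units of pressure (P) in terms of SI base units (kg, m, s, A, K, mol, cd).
Units of each symbol in P = F/A:
  F (force): kg·m/s²
  A (area): m²  → in the denominator, contributes 1/m²

Multiplying the contributions: [kg·m/s²] · [1/m²]
Adding exponents of each base unit: kg: 1, m: -1, s: -2
SI base units of pressure: kg/(m·s²)

Answer: kg/(m·s²)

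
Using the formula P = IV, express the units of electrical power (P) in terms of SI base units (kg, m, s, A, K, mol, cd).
Units of each symbol in P = IV:
  I (current): A
  V (voltage, in volts): kg·m²/(s³·A)

Multiplying the contributions: [A] · [kg·m²/(s³·A)]
Adding exponents of each base unit: kg: 1, m: 2, s: -3
SI base units of electrical power: kg·m²/s³

Answer: kg·m²/s³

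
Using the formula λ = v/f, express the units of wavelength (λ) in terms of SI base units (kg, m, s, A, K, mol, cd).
Units of each symbol in λ = v/f:
  v (wave speed): m/s
  f (frequency): 1/s  → in the denominator, contributes s

Multiplying the contributions: [m/s] · [s]
Adding exponents of each base unit: m: 1
SI base units of wavelength: m

Answer: m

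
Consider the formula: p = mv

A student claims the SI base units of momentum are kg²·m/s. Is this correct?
Units of each symbol in p = mv:
  m (mass): kg
  v (velocity): m/s

Multiplying the contributions: [kg] · [m/s]
Adding exponents of each base unit: kg: 1, m: 1, s: -1
SI base units of momentum: kg·m/s

The claimed units kg²·m/s (exponents kg: 2, m: 1, s: -1) do not match the derived units kg·m/s (exponents kg: 1, m: 1, s: -1), so the claim is incorrect.

Answer: No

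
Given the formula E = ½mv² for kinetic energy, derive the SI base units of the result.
Units of each symbol in E = ½mv²:
  m (mass): kg
  v (speed): m/s  → to the power 2, contributes m²/s²
  The factor ½ is dimensionless.

Multiplying the contributions: [kg] · [m²/s²]
Adding exponents of each base unit: kg: 1, m: 2, s: -2
SI base units of kinetic energy: kg·m²/s²

Answer: kg·m²/s²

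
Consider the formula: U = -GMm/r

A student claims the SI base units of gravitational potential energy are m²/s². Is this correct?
Units of each symbol in U = -GMm/r:
  G (gravitational constant): m³/(kg·s²)
  M (mass): kg
  m (mass): kg
  r (distance): m  → in the denominator, contributes 1/m
  The minus sign does not affect the units.

Multiplying the contributions: [m³/(kg·s²)] · [kg] · [kg] · [1/m]
Adding exponents of each base unit: kg: 1, m: 2, s: -2
SI base units of gravitational potential energy: kg·m²/s²

The claimed units m²/s² (exponents m: 2, s: -2) do not match the derived units kg·m²/s² (exponents kg: 1, m: 2, s: -2), so the claim is incorrect.

Answer: No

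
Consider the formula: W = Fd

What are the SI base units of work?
Units of each symbol in W = Fd:
  F (force): kg·m/s²
  d (displacement): m

Multiplying the contributions: [kg·m/s²] · [m]
Adding exponents of each base unit: kg: 1, m: 2, s: -2
SI base units of work: kg·m²/s²

Answer: kg·m²/s²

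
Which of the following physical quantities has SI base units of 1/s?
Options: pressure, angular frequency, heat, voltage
Checking the SI base units of each option:
  pressure (P = F/A): kg/(m·s²)  ✗
  angular frequency (ω = 2πf): 1/s  ✓ matches
  heat (Q = mcΔT): kg·m²/s²  ✗
  voltage (V = IR): kg·m²/(s³·A)  ✗

Only angular frequency has units 1/s.

Answer: angular frequency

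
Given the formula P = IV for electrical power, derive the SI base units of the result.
Units of each symbol in P = IV:
  I (current): A
  V (voltage, in volts): kg·m²/(s³·A)

Multiplying the contributions: [A] · [kg·m²/(s³·A)]
Adding exponents of each base unit: kg: 1, m: 2, s: -3
SI base units of electrical power: kg·m²/s³

Answer: kg·m²/s³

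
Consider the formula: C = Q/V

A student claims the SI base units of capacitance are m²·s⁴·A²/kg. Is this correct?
Units of each symbol in C = Q/V:
  Q (charge, in coulombs): s·A
  V (voltage, in volts): kg·m²/(s³·A)  → in the denominator, contributes s³·A/(kg·m²)

Multiplying the contributions: [s·A] · [s³·A/(kg·m²)]
Adding exponents of each base unit: kg: -1, m: -2, s: 4, A: 2
SI base units of capacitance: s⁴·A²/(kg·m²)

The claimed units m²·s⁴·A²/kg (exponents kg: -1, m: 2, s: 4, A: 2) do not match the derived units s⁴·A²/(kg·m²) (exponents kg: -1, m: -2, s: 4, A: 2), so the claim is incorrect.

Answer: No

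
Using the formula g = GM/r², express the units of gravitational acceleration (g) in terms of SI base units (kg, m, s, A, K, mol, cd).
Units of each symbol in g = GM/r²:
  G (gravitational constant): m³/(kg·s²)
  M (mass): kg
  r (distance): m  → to the power 2 in the denominator, contributes 1/m²

Multiplying the contributions: [m³/(kg·s²)] · [kg] · [1/m²]
Adding exponents of each base unit: m: 1, s: -2
SI base units of gravitational acceleration: m/s²

Answer: m/s²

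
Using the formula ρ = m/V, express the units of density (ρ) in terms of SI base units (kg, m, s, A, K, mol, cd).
Units of each symbol in ρ = m/V:
  m (mass): kg
  V (volume): m³  → in the denominator, contributes 1/m³

Multiplying the contributions: [kg] · [1/m³]
Adding exponents of each base unit: kg: 1, m: -3
SI base units of density: kg/m³

Answer: kg/m³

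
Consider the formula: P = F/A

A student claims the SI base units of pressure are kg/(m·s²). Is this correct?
Units of each symbol in P = F/A:
  F (force): kg·m/s²
  A (area): m²  → in the denominator, contributes 1/m²

Multiplying the contributions: [kg·m/s²] · [1/m²]
Adding exponents of each base unit: kg: 1, m: -1, s: -2
SI base units of pressure: kg/(m·s²)

The claimed units kg/(m·s²) match the derived units, so the claim is correct.

Answer: Yes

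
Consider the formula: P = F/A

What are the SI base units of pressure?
Units of each symbol in P = F/A:
  F (force): kg·m/s²
  A (area): m²  → in the denominator, contributes 1/m²

Multiplying the contributions: [kg·m/s²] · [1/m²]
Adding exponents of each base unit: kg: 1, m: -1, s: -2
SI base units of pressure: kg/(m·s²)

Answer: kg/(m·s²)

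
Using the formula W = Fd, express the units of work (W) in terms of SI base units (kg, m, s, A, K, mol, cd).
Units of each symbol in W = Fd:
  F (force): kg·m/s²
  d (displacement): m

Multiplying the contributions: [kg·m/s²] · [m]
Adding exponents of each base unit: kg: 1, m: 2, s: -2
SI base units of work: kg·m²/s²

Answer: kg·m²/s²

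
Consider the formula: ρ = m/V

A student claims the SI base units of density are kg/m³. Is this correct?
Units of each symbol in ρ = m/V:
  m (mass): kg
  V (volume): m³  → in the denominator, contributes 1/m³

Multiplying the contributions: [kg] · [1/m³]
Adding exponents of each base unit: kg: 1, m: -3
SI base units of density: kg/m³

The claimed units kg/m³ match the derived units, so the claim is correct.

Answer: Yes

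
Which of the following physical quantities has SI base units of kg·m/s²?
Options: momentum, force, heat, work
Checking the SI base units of each option:
  momentum (p = mv): kg·m/s  ✗
  force (F = ma): kg·m/s²  ✓ matches
  heat (Q = mcΔT): kg·m²/s²  ✗
  work (W = Fd): kg·m²/s²  ✗

Only force has units kg·m/s².

Answer: force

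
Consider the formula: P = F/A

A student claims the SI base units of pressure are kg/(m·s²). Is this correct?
Units of each symbol in P = F/A:
  F (force): kg·m/s²
  A (area): m²  → in the denominator, contributes 1/m²

Multiplying the contributions: [kg·m/s²] · [1/m²]
Adding exponents of each base unit: kg: 1, m: -1, s: -2
SI base units of pressure: kg/(m·s²)

The claimed units kg/(m·s²) match the derived units, so the claim is correct.

Answer: Yes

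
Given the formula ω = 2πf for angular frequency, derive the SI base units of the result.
Units of each symbol in ω = 2πf:
  f (frequency): 1/s
  The factor 2π is dimensionless.

Multiplying the contributions: [1/s]
Adding exponents of each base unit: s: -1
SI base units of angular frequency: 1/s

Answer: 1/s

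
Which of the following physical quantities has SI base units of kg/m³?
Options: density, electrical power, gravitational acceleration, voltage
Checking the SI base units of each option:
  density (ρ = m/V): kg/m³  ✓ matches
  electrical power (P = IV): kg·m²/s³  ✗
  gravitational acceleration (g = GM/r²): m/s²  ✗
  voltage (V = IR): kg·m²/(s³·A)  ✗

Only density has units kg/m³.

Answer: density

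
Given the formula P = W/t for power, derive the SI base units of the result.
Units of each symbol in P = W/t:
  W (work): kg·m²/s²
  t (time): s  → in the denominator, contributes 1/s

Multiplying the contributions: [kg·m²/s²] · [1/s]
Adding exponents of each base unit: kg: 1, m: 2, s: -3
SI base units of power: kg·m²/s³

Answer: kg·m²/s³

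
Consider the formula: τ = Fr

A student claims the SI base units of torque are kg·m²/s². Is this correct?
Units of each symbol in τ = Fr:
  F (force): kg·m/s²
  r (lever arm): m

Multiplying the contributions: [kg·m/s²] · [m]
Adding exponents of each base unit: kg: 1, m: 2, s: -2
SI base units of torque: kg·m²/s²

The claimed units kg·m²/s² match the derived units, so the claim is correct.

Answer: Yes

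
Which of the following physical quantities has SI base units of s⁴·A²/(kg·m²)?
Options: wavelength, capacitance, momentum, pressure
Checking the SI base units of each option:
  wavelength (λ = v/f): m  ✗
  capacitance (C = Q/V): s⁴·A²/(kg·m²)  ✓ matches
  momentum (p = mv): kg·m/s  ✗
  pressure (P = F/A): kg/(m·s²)  ✗

Only capacitance has units s⁴·A²/(kg·m²).

Answer: capacitance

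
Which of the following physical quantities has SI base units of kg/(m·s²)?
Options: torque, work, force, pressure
Checking the SI base units of each option:
  torque (τ = Fr): kg·m²/s²  ✗
  work (W = Fd): kg·m²/s²  ✗
  force (F = ma): kg·m/s²  ✗
  pressure (P = F/A): kg/(m·s²)  ✓ matches

Only pressure has units kg/(m·s²).

Answer: pressure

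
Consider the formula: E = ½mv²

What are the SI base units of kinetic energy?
Units of each symbol in E = ½mv²:
  m (mass): kg
  v (speed): m/s  → to the power 2, contributes m²/s²
  The factor ½ is dimensionless.

Multiplying the contributions: [kg] · [m²/s²]
Adding exponents of each base unit: kg: 1, m: 2, s: -2
SI base units of kinetic energy: kg·m²/s²

Answer: kg·m²/s²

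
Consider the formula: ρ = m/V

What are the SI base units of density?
Units of each symbol in ρ = m/V:
  m (mass): kg
  V (volume): m³  → in the denominator, contributes 1/m³

Multiplying the contributions: [kg] · [1/m³]
Adding exponents of each base unit: kg: 1, m: -3
SI base units of density: kg/m³

Answer: kg/m³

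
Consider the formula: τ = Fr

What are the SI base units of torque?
Units of each symbol in τ = Fr:
  F (force): kg·m/s²
  r (lever arm): m

Multiplying the contributions: [kg·m/s²] · [m]
Adding exponents of each base unit: kg: 1, m: 2, s: -2
SI base units of torque: kg·m²/s²

Answer: kg·m²/s²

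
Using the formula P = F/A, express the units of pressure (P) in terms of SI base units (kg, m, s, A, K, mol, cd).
Units of each symbol in P = F/A:
  F (force): kg·m/s²
  A (area): m²  → in the denominator, contributes 1/m²

Multiplying the contributions: [kg·m/s²] · [1/m²]
Adding exponents of each base unit: kg: 1, m: -1, s: -2
SI base units of pressure: kg/(m·s²)

Answer: kg/(m·s²)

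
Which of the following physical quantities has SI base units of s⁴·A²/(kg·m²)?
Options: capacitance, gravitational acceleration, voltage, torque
Checking the SI base units of each option:
  capacitance (C = Q/V): s⁴·A²/(kg·m²)  ✓ matches
  gravitational acceleration (g = GM/r²): m/s²  ✗
  voltage (V = IR): kg·m²/(s³·A)  ✗
  torque (τ = Fr): kg·m²/s²  ✗

Only capacitance has units s⁴·A²/(kg·m²).

Answer: capacitance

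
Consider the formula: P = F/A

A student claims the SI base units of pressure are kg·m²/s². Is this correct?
Units of each symbol in P = F/A:
  F (force): kg·m/s²
  A (area): m²  → in the denominator, contributes 1/m²

Multiplying the contributions: [kg·m/s²] · [1/m²]
Adding exponents of each base unit: kg: 1, m: -1, s: -2
SI base units of pressure: kg/(m·s²)

The claimed units kg·m²/s² (exponents kg: 1, m: 2, s: -2) do not match the derived units kg/(m·s²) (exponents kg: 1, m: -1, s: -2), so the claim is incorrect.

Answer: No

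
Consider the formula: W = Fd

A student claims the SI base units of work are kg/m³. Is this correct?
Units of each symbol in W = Fd:
  F (force): kg·m/s²
  d (displacement): m

Multiplying the contributions: [kg·m/s²] · [m]
Adding exponents of each base unit: kg: 1, m: 2, s: -2
SI base units of work: kg·m²/s²

The claimed units kg/m³ (exponents kg: 1, m: -3) do not match the derived units kg·m²/s² (exponents kg: 1, m: 2, s: -2), so the claim is incorrect.

Answer: No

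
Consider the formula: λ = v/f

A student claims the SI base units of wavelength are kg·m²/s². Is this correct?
Units of each symbol in λ = v/f:
  v (wave speed): m/s
  f (frequency): 1/s  → in the denominator, contributes s

Multiplying the contributions: [m/s] · [s]
Adding exponents of each base unit: m: 1
SI base units of wavelength: m

The claimed units kg·m²/s² (exponents kg: 1, m: 2, s: -2) do not match the derived units m (exponents m: 1), so the claim is incorrect.

Answer: No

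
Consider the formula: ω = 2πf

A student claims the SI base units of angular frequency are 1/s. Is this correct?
Units of each symbol in ω = 2πf:
  f (frequency): 1/s
  The factor 2π is dimensionless.

Multiplying the contributions: [1/s]
Adding exponents of each base unit: s: -1
SI base units of angular frequency: 1/s

The claimed units 1/s match the derived units, so the claim is correct.

Answer: Yes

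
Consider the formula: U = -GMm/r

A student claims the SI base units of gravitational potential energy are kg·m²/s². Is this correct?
Units of each symbol in U = -GMm/r:
  G (gravitational constant): m³/(kg·s²)
  M (mass): kg
  m (mass): kg
  r (distance): m  → in the denominator, contributes 1/m
  The minus sign does not affect the units.

Multiplying the contributions: [m³/(kg·s²)] · [kg] · [kg] · [1/m]
Adding exponents of each base unit: kg: 1, m: 2, s: -2
SI base units of gravitational potential energy: kg·m²/s²

The claimed units kg·m²/s² match the derived units, so the claim is correct.

Answer: Yes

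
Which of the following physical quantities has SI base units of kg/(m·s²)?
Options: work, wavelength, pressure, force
Checking the SI base units of each option:
  work (W = Fd): kg·m²/s²  ✗
  wavelength (λ = v/f): m  ✗
  pressure (P = F/A): kg/(m·s²)  ✓ matches
  force (F = ma): kg·m/s²  ✗

Only pressure has units kg/(m·s²).

Answer: pressure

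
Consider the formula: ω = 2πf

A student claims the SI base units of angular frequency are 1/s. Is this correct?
Units of each symbol in ω = 2πf:
  f (frequency): 1/s
  The factor 2π is dimensionless.

Multiplying the contributions: [1/s]
Adding exponents of each base unit: s: -1
SI base units of angular frequency: 1/s

The claimed units 1/s match the derived units, so the claim is correct.

Answer: Yes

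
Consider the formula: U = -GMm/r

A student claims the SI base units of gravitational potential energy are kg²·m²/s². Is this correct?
Units of each symbol in U = -GMm/r:
  G (gravitational constant): m³/(kg·s²)
  M (mass): kg
  m (mass): kg
  r (distance): m  → in the denominator, contributes 1/m
  The minus sign does not affect the units.

Multiplying the contributions: [m³/(kg·s²)] · [kg] · [kg] · [1/m]
Adding exponents of each base unit: kg: 1, m: 2, s: -2
SI base units of gravitational potential energy: kg·m²/s²

The claimed units kg²·m²/s² (exponents kg: 2, m: 2, s: -2) do not match the derived units kg·m²/s² (exponents kg: 1, m: 2, s: -2), so the claim is incorrect.

Answer: No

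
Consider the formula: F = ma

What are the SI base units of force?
Units of each symbol in F = ma:
  m (mass): kg
  a (acceleration): m/s²

Multiplying the contributions: [kg] · [m/s²]
Adding exponents of each base unit: kg: 1, m: 1, s: -2
SI base units of force: kg·m/s²

Answer: kg·m/s²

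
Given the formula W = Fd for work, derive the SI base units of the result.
Units of each symbol in W = Fd:
  F (force): kg·m/s²
  d (displacement): m

Multiplying the contributions: [kg·m/s²] · [m]
Adding exponents of each base unit: kg: 1, m: 2, s: -2
SI base units of work: kg·m²/s²

Answer: kg·m²/s²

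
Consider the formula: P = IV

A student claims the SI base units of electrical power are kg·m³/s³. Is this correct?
Units of each symbol in P = IV:
  I (current): A
  V (voltage, in volts): kg·m²/(s³·A)

Multiplying the contributions: [A] · [kg·m²/(s³·A)]
Adding exponents of each base unit: kg: 1, m: 2, s: -3
SI base units of electrical power: kg·m²/s³

The claimed units kg·m³/s³ (exponents kg: 1, m: 3, s: -3) do not match the derived units kg·m²/s³ (exponents kg: 1, m: 2, s: -3), so the claim is incorrect.

Answer: No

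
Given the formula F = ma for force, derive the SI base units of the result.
Units of each symbol in F = ma:
  m (mass): kg
  a (acceleration): m/s²

Multiplying the contributions: [kg] · [m/s²]
Adding exponents of each base unit: kg: 1, m: 1, s: -2
SI base units of force: kg·m/s²

Answer: kg·m/s²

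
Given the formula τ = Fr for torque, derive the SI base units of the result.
Units of each symbol in τ = Fr:
  F (force): kg·m/s²
  r (lever arm): m

Multiplying the contributions: [kg·m/s²] · [m]
Adding exponents of each base unit: kg: 1, m: 2, s: -2
SI base units of torque: kg·m²/s²

Answer: kg·m²/s²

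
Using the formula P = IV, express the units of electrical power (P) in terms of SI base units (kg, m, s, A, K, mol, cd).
Units of each symbol in P = IV:
  I (current): A
  V (voltage, in volts): kg·m²/(s³·A)

Multiplying the contributions: [A] · [kg·m²/(s³·A)]
Adding exponents of each base unit: kg: 1, m: 2, s: -3
SI base units of electrical power: kg·m²/s³

Answer: kg·m²/s³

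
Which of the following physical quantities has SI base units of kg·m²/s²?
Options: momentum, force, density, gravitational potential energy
Checking the SI base units of each option:
  momentum (p = mv): kg·m/s  ✗
  force (F = ma): kg·m/s²  ✗
  density (ρ = m/V): kg/m³  ✗
  gravitational potential energy (U = -GMm/r): kg·m²/s²  ✓ matches

Only gravitational potential energy has units kg·m²/s².

Answer: gravitational potential energy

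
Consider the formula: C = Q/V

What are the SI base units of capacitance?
Units of each symbol in C = Q/V:
  Q (charge, in coulombs): s·A
  V (voltage, in volts): kg·m²/(s³·A)  → in the denominator, contributes s³·A/(kg·m²)

Multiplying the contributions: [s·A] · [s³·A/(kg·m²)]
Adding exponents of each base unit: kg: -1, m: -2, s: 4, A: 2
SI base units of capacitance: s⁴·A²/(kg·m²)

Answer: s⁴·A²/(kg·m²)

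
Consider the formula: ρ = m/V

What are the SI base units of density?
Units of each symbol in ρ = m/V:
  m (mass): kg
  V (volume): m³  → in the denominator, contributes 1/m³

Multiplying the contributions: [kg] · [1/m³]
Adding exponents of each base unit: kg: 1, m: -3
SI base units of density: kg/m³

Answer: kg/m³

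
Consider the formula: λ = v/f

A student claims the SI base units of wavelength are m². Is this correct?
Units of each symbol in λ = v/f:
  v (wave speed): m/s
  f (frequency): 1/s  → in the denominator, contributes s

Multiplying the contributions: [m/s] · [s]
Adding exponents of each base unit: m: 1
SI base units of wavelength: m

The claimed units m² (exponents m: 2) do not match the derived units m (exponents m: 1), so the claim is incorrect.

Answer: No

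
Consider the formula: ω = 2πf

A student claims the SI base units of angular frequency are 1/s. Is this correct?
Units of each symbol in ω = 2πf:
  f (frequency): 1/s
  The factor 2π is dimensionless.

Multiplying the contributions: [1/s]
Adding exponents of each base unit: s: -1
SI base units of angular frequency: 1/s

The claimed units 1/s match the derived units, so the claim is correct.

Answer: Yes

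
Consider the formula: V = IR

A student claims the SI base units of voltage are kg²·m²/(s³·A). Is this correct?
Units of each symbol in V = IR:
  I (current): A
  R (resistance, in ohms): kg·m²/(s³·A²)

Multiplying the contributions: [A] · [kg·m²/(s³·A²)]
Adding exponents of each base unit: kg: 1, m: 2, s: -3, A: -1
SI base units of voltage: kg·m²/(s³·A)

The claimed units kg²·m²/(s³·A) (exponents kg: 2, m: 2, s: -3, A: -1) do not match the derived units kg·m²/(s³·A) (exponents kg: 1, m: 2, s: -3, A: -1), so the claim is incorrect.

Answer: No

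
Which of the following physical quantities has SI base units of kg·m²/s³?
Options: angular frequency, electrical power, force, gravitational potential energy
Checking the SI base units of each option:
  angular frequency (ω = 2πf): 1/s  ✗
  electrical power (P = IV): kg·m²/s³  ✓ matches
  force (F = ma): kg·m/s²  ✗
  gravitational potential energy (U = -GMm/r): kg·m²/s²  ✗

Only electrical power has units kg·m²/s³.

Answer: electrical power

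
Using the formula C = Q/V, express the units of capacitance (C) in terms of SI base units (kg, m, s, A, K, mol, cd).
Units of each symbol in C = Q/V:
  Q (charge, in coulombs): s·A
  V (voltage, in volts): kg·m²/(s³·A)  → in the denominator, contributes s³·A/(kg·m²)

Multiplying the contributions: [s·A] · [s³·A/(kg·m²)]
Adding exponents of each base unit: kg: -1, m: -2, s: 4, A: 2
SI base units of capacitance: s⁴·A²/(kg·m²)

Answer: s⁴·A²/(kg·m²)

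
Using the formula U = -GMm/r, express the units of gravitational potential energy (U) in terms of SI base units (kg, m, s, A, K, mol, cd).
Units of each symbol in U = -GMm/r:
  G (gravitational constant): m³/(kg·s²)
  M (mass): kg
  m (mass): kg
  r (distance): m  → in the denominator, contributes 1/m
  The minus sign does not affect the units.

Multiplying the contributions: [m³/(kg·s²)] · [kg] · [kg] · [1/m]
Adding exponents of each base unit: kg: 1, m: 2, s: -2
SI base units of gravitational potential energy: kg·m²/s²

Answer: kg·m²/s²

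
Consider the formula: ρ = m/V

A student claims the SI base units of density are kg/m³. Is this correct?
Units of each symbol in ρ = m/V:
  m (mass): kg
  V (volume): m³  → in the denominator, contributes 1/m³

Multiplying the contributions: [kg] · [1/m³]
Adding exponents of each base unit: kg: 1, m: -3
SI base units of density: kg/m³

The claimed units kg/m³ match the derived units, so the claim is correct.

Answer: Yes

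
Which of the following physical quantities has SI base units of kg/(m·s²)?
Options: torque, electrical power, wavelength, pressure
Checking the SI base units of each option:
  torque (τ = Fr): kg·m²/s²  ✗
  electrical power (P = IV): kg·m²/s³  ✗
  wavelength (λ = v/f): m  ✗
  pressure (P = F/A): kg/(m·s²)  ✓ matches

Only pressure has units kg/(m·s²).

Answer: pressure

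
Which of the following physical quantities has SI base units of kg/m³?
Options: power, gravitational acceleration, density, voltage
Checking the SI base units of each option:
  power (P = W/t): kg·m²/s³  ✗
  gravitational acceleration (g = GM/r²): m/s²  ✗
  density (ρ = m/V): kg/m³  ✓ matches
  voltage (V = IR): kg·m²/(s³·A)  ✗

Only density has units kg/m³.

Answer: density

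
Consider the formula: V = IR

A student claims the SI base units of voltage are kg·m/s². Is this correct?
Units of each symbol in V = IR:
  I (current): A
  R (resistance, in ohms): kg·m²/(s³·A²)

Multiplying the contributions: [A] · [kg·m²/(s³·A²)]
Adding exponents of each base unit: kg: 1, m: 2, s: -3, A: -1
SI base units of voltage: kg·m²/(s³·A)

The claimed units kg·m/s² (exponents kg: 1, m: 1, s: -2) do not match the derived units kg·m²/(s³·A) (exponents kg: 1, m: 2, s: -3, A: -1), so the claim is incorrect.

Answer: No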